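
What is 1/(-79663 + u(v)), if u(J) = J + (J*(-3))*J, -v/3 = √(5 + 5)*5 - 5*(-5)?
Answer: -103363/10226257519 + 6765*√10/10226257519 ≈ -8.0157e-6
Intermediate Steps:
v = -75 - 15*√10 (v = -3*(√(5 + 5)*5 - 5*(-5)) = -3*(√10*5 + 25) = -3*(5*√10 + 25) = -3*(25 + 5*√10) = -75 - 15*√10 ≈ -122.43)
u(J) = J - 3*J² (u(J) = J + (-3*J)*J = J - 3*J²)
1/(-79663 + u(v)) = 1/(-79663 + (-75 - 15*√10)*(1 - 3*(-75 - 15*√10))) = 1/(-79663 + (-75 - 15*√10)*(1 + (225 + 45*√10))) = 1/(-79663 + (-75 - 15*√10)*(226 + 45*√10))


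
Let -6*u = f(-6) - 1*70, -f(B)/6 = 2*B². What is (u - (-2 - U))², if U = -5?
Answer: 58564/9 ≈ 6507.1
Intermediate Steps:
f(B) = -12*B²
u = 251/3 (u = -(-12*(-6)² - 1*70)/6 = -(-12*36 - 70)/6 = -(-432 - 70)/6 = -⅙*(-502) = 251/3 ≈ 83.667)
(u - (-2 - U))² = (251/3 - (-2 - 1*(-5)))² = (251/3 - (-2 + 5))² = (251/3 - 1*3)² = (251/3 - 3)² = (242/3)² = 58564/9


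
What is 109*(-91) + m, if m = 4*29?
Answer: -9803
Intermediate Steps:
m = 116
109*(-91) + m = 109*(-91) + 116 = -9919 + 116 = -9803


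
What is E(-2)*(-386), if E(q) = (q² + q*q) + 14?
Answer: -8492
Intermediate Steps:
E(q) = 14 + 2*q² (E(q) = (q² + q²) + 14 = 2*q² + 14 = 14 + 2*q²)
E(-2)*(-386) = (14 + 2*(-2)²)*(-386) = (14 + 2*4)*(-386) = (14 + 8)*(-386) = 22*(-386) = -8492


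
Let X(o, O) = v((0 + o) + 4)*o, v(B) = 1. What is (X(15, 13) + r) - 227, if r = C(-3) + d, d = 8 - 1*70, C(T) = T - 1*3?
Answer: -280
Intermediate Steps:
C(T) = -3 + T (C(T) = T - 3 = -3 + T)
X(o, O) = o (X(o, O) = 1*o = o)
d = -62 (d = 8 - 70 = -62)
r = -68 (r = (-3 - 3) - 62 = -6 - 62 = -68)
(X(15, 13) + r) - 227 = (15 - 68) - 227 = -53 - 227 = -280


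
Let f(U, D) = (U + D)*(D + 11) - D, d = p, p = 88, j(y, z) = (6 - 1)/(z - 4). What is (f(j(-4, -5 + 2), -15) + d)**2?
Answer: 1347921/49 ≈ 27509.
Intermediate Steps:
j(y, z) = 5/(-4 + z)
d = 88
f(U, D) = -D + (11 + D)*(D + U) (f(U, D) = (D + U)*(11 + D) - D = (11 + D)*(D + U) - D = -D + (11 + D)*(D + U))
(f(j(-4, -5 + 2), -15) + d)**2 = (((-15)**2 + 10*(-15) + 11*(5/(-4 + (-5 + 2))) - 75/(-4 + (-5 + 2))) + 88)**2 = ((225 - 150 + 11*(5/(-4 - 3)) - 75/(-4 - 3)) + 88)**2 = ((225 - 150 + 11*(5/(-7)) - 75/(-7)) + 88)**2 = ((225 - 150 + 11*(5*(-1/7)) - 75*(-1)/7) + 88)**2 = ((225 - 150 + 11*(-5/7) - 15*(-5/7)) + 88)**2 = ((225 - 150 - 55/7 + 75/7) + 88)**2 = (545/7 + 88)**2 = (1161/7)**2 = 1347921/49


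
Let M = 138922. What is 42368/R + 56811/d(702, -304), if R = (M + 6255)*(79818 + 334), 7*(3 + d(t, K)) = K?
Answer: -578432474091551/472721717975 ≈ -1223.6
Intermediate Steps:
d(t, K) = -3 + K/7
R = 11636226904 (R = (138922 + 6255)*(79818 + 334) = 145177*80152 = 11636226904)
42368/R + 56811/d(702, -304) = 42368/11636226904 + 56811/(-3 + (⅐)*(-304)) = 42368*(1/11636226904) + 56811/(-3 - 304/7) = 5296/1454528363 + 56811/(-325/7) = 5296/1454528363 + 56811*(-7/325) = 5296/1454528363 - 397677/325 = -578432474091551/472721717975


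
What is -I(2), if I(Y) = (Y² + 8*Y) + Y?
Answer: -22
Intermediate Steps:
I(Y) = Y² + 9*Y
-I(2) = -2*(9 + 2) = -2*11 = -1*22 = -22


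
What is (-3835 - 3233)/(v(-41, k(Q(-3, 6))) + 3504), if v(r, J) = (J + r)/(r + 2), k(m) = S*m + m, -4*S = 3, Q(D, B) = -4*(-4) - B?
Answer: -17784/8819 ≈ -2.0166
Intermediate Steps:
Q(D, B) = 16 - B
S = -¾ (S = -¼*3 = -¾ ≈ -0.75000)
k(m) = m/4 (k(m) = -3*m/4 + m = m/4)
v(r, J) = (J + r)/(2 + r)
(-3835 - 3233)/(v(-41, k(Q(-3, 6))) + 3504) = (-3835 - 3233)/(((16 - 1*6)/4 - 41)/(2 - 41) + 3504) = -7068/(((16 - 6)/4 - 41)/(-39) + 3504) = -7068/(-((¼)*10 - 41)/39 + 3504) = -7068/(-(5/2 - 41)/39 + 3504) = -7068/(-1/39*(-77/2) + 3504) = -7068/(77/78 + 3504) = -7068/273389/78 = -7068*78/273389 = -17784/8819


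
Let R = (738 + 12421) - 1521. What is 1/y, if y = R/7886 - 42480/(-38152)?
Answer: 18804167/48688141 ≈ 0.38622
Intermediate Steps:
R = 11638 (R = 13159 - 1521 = 11638)
y = 48688141/18804167 (y = 11638/7886 - 42480/(-38152) = 11638*(1/7886) - 42480*(-1/38152) = 5819/3943 + 5310/4769 = 48688141/18804167 ≈ 2.5892)
1/y = 1/(48688141/18804167) = 18804167/48688141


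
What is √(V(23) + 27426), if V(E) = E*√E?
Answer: √(27426 + 23*√23) ≈ 165.94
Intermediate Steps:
V(E) = E^(3/2)
√(V(23) + 27426) = √(23^(3/2) + 27426) = √(23*√23 + 27426) = √(27426 + 23*√23)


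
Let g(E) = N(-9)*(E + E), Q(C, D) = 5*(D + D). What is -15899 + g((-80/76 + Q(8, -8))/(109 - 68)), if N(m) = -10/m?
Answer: -111498689/7011 ≈ -15903.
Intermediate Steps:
Q(C, D) = 10*D (Q(C, D) = 5*(2*D) = 10*D)
g(E) = 20*E/9 (g(E) = (-10/(-9))*(E + E) = (-10*(-⅑))*(2*E) = 10*(2*E)/9 = 20*E/9)
-15899 + g((-80/76 + Q(8, -8))/(109 - 68)) = -15899 + 20*((-80/76 + 10*(-8))/(109 - 68))/9 = -15899 + 20*((-80*1/76 - 80)/41)/9 = -15899 + 20*((-20/19 - 80)*(1/41))/9 = -15899 + 20*(-1540/19*1/41)/9 = -15899 + (20/9)*(-1540/779) = -15899 - 30800/7011 = -111498689/7011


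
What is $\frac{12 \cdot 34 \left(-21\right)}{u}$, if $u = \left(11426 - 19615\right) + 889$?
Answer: $\frac{2142}{1825} \approx 1.1737$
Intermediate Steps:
$u = -7300$ ($u = -8189 + 889 = -7300$)
$\frac{12 \cdot 34 \left(-21\right)}{u} = \frac{12 \cdot 34 \left(-21\right)}{-7300} = 408 \left(-21\right) \left(- \frac{1}{7300}\right) = \left(-8568\right) \left(- \frac{1}{7300}\right) = \frac{2142}{1825}$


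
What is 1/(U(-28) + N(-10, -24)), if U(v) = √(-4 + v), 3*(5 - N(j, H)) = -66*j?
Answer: -215/46257 - 4*I*√2/46257 ≈ -0.0046479 - 0.00012229*I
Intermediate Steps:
N(j, H) = 5 + 22*j (N(j, H) = 5 - (-22)*j = 5 + 22*j)
1/(U(-28) + N(-10, -24)) = 1/(√(-4 - 28) + (5 + 22*(-10))) = 1/(√(-32) + (5 - 220)) = 1/(4*I*√2 - 215) = 1/(-215 + 4*I*√2)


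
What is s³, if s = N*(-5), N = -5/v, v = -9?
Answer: -15625/729 ≈ -21.433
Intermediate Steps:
N = 5/9 (N = -5/(-9) = -5*(-⅑) = 5/9 ≈ 0.55556)
s = -25/9 (s = (5/9)*(-5) = -25/9 ≈ -2.7778)
s³ = (-25/9)³ = -15625/729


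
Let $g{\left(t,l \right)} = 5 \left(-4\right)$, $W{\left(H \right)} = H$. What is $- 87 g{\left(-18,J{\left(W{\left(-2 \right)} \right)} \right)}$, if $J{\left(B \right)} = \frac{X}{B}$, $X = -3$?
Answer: $1740$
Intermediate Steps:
$J{\left(B \right)} = - \frac{3}{B}$
$g{\left(t,l \right)} = -20$
$- 87 g{\left(-18,J{\left(W{\left(-2 \right)} \right)} \right)} = \left(-87\right) \left(-20\right) = 1740$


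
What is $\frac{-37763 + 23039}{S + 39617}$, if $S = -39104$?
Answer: $- \frac{1636}{57} \approx -28.702$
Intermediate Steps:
$\frac{-37763 + 23039}{S + 39617} = \frac{-37763 + 23039}{-39104 + 39617} = - \frac{14724}{513} = \left(-14724\right) \frac{1}{513} = - \frac{1636}{57}$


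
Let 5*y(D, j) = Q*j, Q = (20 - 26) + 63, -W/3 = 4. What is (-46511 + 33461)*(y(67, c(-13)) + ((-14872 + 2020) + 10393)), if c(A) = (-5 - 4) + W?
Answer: 35214120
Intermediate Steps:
W = -12 (W = -3*4 = -12)
Q = 57 (Q = -6 + 63 = 57)
c(A) = -21 (c(A) = (-5 - 4) - 12 = -9 - 12 = -21)
y(D, j) = 57*j/5 (y(D, j) = (57*j)/5 = 57*j/5)
(-46511 + 33461)*(y(67, c(-13)) + ((-14872 + 2020) + 10393)) = (-46511 + 33461)*((57/5)*(-21) + ((-14872 + 2020) + 10393)) = -13050*(-1197/5 + (-12852 + 10393)) = -13050*(-1197/5 - 2459) = -13050*(-13492/5) = 35214120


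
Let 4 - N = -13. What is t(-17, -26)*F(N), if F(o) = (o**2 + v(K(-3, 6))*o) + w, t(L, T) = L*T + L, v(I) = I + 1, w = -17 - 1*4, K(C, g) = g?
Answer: 164475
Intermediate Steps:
N = 17 (N = 4 - 1*(-13) = 4 + 13 = 17)
w = -21 (w = -17 - 4 = -21)
v(I) = 1 + I
t(L, T) = L + L*T
F(o) = -21 + o**2 + 7*o (F(o) = (o**2 + (1 + 6)*o) - 21 = (o**2 + 7*o) - 21 = -21 + o**2 + 7*o)
t(-17, -26)*F(N) = (-17*(1 - 26))*(-21 + 17**2 + 7*17) = (-17*(-25))*(-21 + 289 + 119) = 425*387 = 164475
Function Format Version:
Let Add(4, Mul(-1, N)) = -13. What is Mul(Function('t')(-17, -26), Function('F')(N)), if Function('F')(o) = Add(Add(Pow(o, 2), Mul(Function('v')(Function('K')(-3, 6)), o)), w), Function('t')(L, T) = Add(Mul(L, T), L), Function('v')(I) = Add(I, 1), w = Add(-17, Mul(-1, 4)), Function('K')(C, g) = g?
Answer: 164475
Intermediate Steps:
N = 17 (N = Add(4, Mul(-1, -13)) = Add(4, 13) = 17)
w = -21 (w = Add(-17, -4) = -21)
Function('v')(I) = Add(1, I)
Function('t')(L, T) = Add(L, Mul(L, T))
Function('F')(o) = Add(-21, Pow(o, 2), Mul(7, o)) (Function('F')(o) = Add(Add(Pow(o, 2), Mul(Add(1, 6), o)), -21) = Add(Add(Pow(o, 2), Mul(7, o)), -21) = Add(-21, Pow(o, 2), Mul(7, o)))
Mul(Function('t')(-17, -26), Function('F')(N)) = Mul(Mul(-17, Add(1, -26)), Add(-21, Pow(17, 2), Mul(7, 17))) = Mul(Mul(-17, -25), Add(-21, 289, 119)) = Mul(425, 387) = 164475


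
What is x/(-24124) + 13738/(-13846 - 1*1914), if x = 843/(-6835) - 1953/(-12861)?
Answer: -80925273748889/92835972096040 ≈ -0.87170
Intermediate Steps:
x = 278548/9767215 (x = 843*(-1/6835) - 1953*(-1/12861) = -843/6835 + 217/1429 = 278548/9767215 ≈ 0.028519)
x/(-24124) + 13738/(-13846 - 1*1914) = (278548/9767215)/(-24124) + 13738/(-13846 - 1*1914) = (278548/9767215)*(-1/24124) + 13738/(-13846 - 1914) = -69637/58906073665 + 13738/(-15760) = -69637/58906073665 + 13738*(-1/15760) = -69637/58906073665 - 6869/7880 = -80925273748889/92835972096040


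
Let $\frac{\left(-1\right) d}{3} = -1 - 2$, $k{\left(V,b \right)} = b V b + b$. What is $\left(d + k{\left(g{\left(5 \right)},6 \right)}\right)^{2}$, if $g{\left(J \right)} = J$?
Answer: $38025$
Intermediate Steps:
$k{\left(V,b \right)} = b + V b^{2}$ ($k{\left(V,b \right)} = V b b + b = V b^{2} + b = b + V b^{2}$)
$d = 9$ ($d = - 3 \left(-1 - 2\right) = \left(-3\right) \left(-3\right) = 9$)
$\left(d + k{\left(g{\left(5 \right)},6 \right)}\right)^{2} = \left(9 + 6 \left(1 + 5 \cdot 6\right)\right)^{2} = \left(9 + 6 \left(1 + 30\right)\right)^{2} = \left(9 + 6 \cdot 31\right)^{2} = \left(9 + 186\right)^{2} = 195^{2} = 38025$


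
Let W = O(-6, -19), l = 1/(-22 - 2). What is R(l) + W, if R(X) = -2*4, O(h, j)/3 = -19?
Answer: -65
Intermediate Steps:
O(h, j) = -57 (O(h, j) = 3*(-19) = -57)
l = -1/24 (l = 1/(-24) = -1/24 ≈ -0.041667)
R(X) = -8
W = -57
R(l) + W = -8 - 57 = -65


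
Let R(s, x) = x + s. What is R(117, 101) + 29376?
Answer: 29594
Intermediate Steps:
R(s, x) = s + x
R(117, 101) + 29376 = (117 + 101) + 29376 = 218 + 29376 = 29594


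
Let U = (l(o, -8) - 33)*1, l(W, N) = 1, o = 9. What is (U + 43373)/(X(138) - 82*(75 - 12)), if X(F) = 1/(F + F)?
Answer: -11962116/1425815 ≈ -8.3897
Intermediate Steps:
X(F) = 1/(2*F)
U = -32 (U = (1 - 33)*1 = -32*1 = -32)
(U + 43373)/(X(138) - 82*(75 - 12)) = (-32 + 43373)/((½)/138 - 82*(75 - 12)) = 43341/((½)*(1/138) - 82*63) = 43341/(1/276 - 5166) = 43341/(-1425815/276) = 43341*(-276/1425815) = -11962116/1425815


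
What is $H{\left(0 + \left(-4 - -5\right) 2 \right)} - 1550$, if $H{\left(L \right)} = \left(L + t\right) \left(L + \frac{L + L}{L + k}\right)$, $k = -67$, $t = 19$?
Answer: $- \frac{98104}{65} \approx -1509.3$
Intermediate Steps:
$H{\left(L \right)} = \left(19 + L\right) \left(L + \frac{2 L}{-67 + L}\right)$ ($H{\left(L \right)} = \left(L + 19\right) \left(L + \frac{L + L}{L - 67}\right) = \left(19 + L\right) \left(L + \frac{2 L}{-67 + L}\right)$)
$H{\left(0 + \left(-4 - -5\right) 2 \right)} - 1550 = \frac{\left(0 + \left(-4 - -5\right) 2\right) \left(-1235 + \left(0 + \left(-4 - -5\right) 2\right)^{2} - 46 \left(0 + \left(-4 - -5\right) 2\right)\right)}{-67 + \left(0 + \left(-4 - -5\right) 2\right)} - 1550 = \frac{\left(0 + \left(-4 + 5\right) 2\right) \left(-1235 + \left(0 + \left(-4 + 5\right) 2\right)^{2} - 46 \left(0 + \left(-4 + 5\right) 2\right)\right)}{-67 + \left(0 + \left(-4 + 5\right) 2\right)} - 1550 = \frac{\left(0 + 1 \cdot 2\right) \left(-1235 + \left(0 + 1 \cdot 2\right)^{2} - 46 \left(0 + 1 \cdot 2\right)\right)}{-67 + \left(0 + 1 \cdot 2\right)} - 1550 = \frac{\left(0 + 2\right) \left(-1235 + \left(0 + 2\right)^{2} - 46 \left(0 + 2\right)\right)}{-67 + \left(0 + 2\right)} - 1550 = \frac{2 \left(-1235 + 2^{2} - 92\right)}{-67 + 2} - 1550 = \frac{2 \left(-1235 + 4 - 92\right)}{-65} - 1550 = 2 \left(- \frac{1}{65}\right) \left(-1323\right) - 1550 = \frac{2646}{65} - 1550 = - \frac{98104}{65}$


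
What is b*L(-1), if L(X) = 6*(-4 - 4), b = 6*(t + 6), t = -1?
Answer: -1440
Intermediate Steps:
b = 30 (b = 6*(-1 + 6) = 6*5 = 30)
L(X) = -48 (L(X) = 6*(-8) = -48)
b*L(-1) = 30*(-48) = -1440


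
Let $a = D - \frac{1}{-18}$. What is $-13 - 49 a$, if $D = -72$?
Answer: $\frac{63221}{18} \approx 3512.3$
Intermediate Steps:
$a = - \frac{1295}{18}$ ($a = -72 - \frac{1}{-18} = -72 - - \frac{1}{18} = -72 + \frac{1}{18} = - \frac{1295}{18} \approx -71.944$)
$-13 - 49 a = -13 - - \frac{63455}{18} = -13 + \frac{63455}{18} = \frac{63221}{18}$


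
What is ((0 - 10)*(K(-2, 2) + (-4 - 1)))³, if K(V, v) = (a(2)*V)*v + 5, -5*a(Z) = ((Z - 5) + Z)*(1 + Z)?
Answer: 13824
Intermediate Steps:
a(Z) = -(1 + Z)*(-5 + 2*Z)/5 (a(Z) = -((Z - 5) + Z)*(1 + Z)/5 = -((-5 + Z) + Z)*(1 + Z)/5 = -(-5 + 2*Z)*(1 + Z)/5 = -(1 + Z)*(-5 + 2*Z)/5)
K(V, v) = 5 + 3*V*v/5 (K(V, v) = ((1 - ⅖*2² + (⅗)*2)*V)*v + 5 = ((1 - ⅖*4 + 6/5)*V)*v + 5 = ((1 - 8/5 + 6/5)*V)*v + 5 = (3*V/5)*v + 5 = 3*V*v/5 + 5 = 5 + 3*V*v/5)
((0 - 10)*(K(-2, 2) + (-4 - 1)))³ = ((0 - 10)*((5 + (⅗)*(-2)*2) + (-4 - 1)))³ = (-10*((5 - 12/5) - 5))³ = (-10*(13/5 - 5))³ = (-10*(-12/5))³ = 24³ = 13824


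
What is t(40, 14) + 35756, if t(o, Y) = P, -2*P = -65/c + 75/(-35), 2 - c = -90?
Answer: 46055563/1288 ≈ 35757.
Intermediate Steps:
c = 92 (c = 2 - 1*(-90) = 2 + 90 = 92)
P = 1835/1288 (P = -(-65/92 + 75/(-35))/2 = -(-65*1/92 + 75*(-1/35))/2 = -(-65/92 - 15/7)/2 = -½*(-1835/644) = 1835/1288 ≈ 1.4247)
t(o, Y) = 1835/1288
t(40, 14) + 35756 = 1835/1288 + 35756 = 46055563/1288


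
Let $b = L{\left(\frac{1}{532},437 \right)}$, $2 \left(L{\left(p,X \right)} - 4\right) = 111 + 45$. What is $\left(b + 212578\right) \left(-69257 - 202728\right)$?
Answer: $-57840330100$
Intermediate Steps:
$L{\left(p,X \right)} = 82$ ($L{\left(p,X \right)} = 4 + \frac{111 + 45}{2} = 4 + \frac{1}{2} \cdot 156 = 4 + 78 = 82$)
$b = 82$
$\left(b + 212578\right) \left(-69257 - 202728\right) = \left(82 + 212578\right) \left(-69257 - 202728\right) = 212660 \left(-271985\right) = -57840330100$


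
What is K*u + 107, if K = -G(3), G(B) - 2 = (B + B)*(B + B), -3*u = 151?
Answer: 6059/3 ≈ 2019.7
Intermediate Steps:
u = -151/3 (u = -⅓*151 = -151/3 ≈ -50.333)
G(B) = 2 + 4*B² (G(B) = 2 + (B + B)*(B + B) = 2 + (2*B)*(2*B) = 2 + 4*B²)
K = -38 (K = -(2 + 4*3²) = -(2 + 4*9) = -(2 + 36) = -1*38 = -38)
K*u + 107 = -38*(-151/3) + 107 = 5738/3 + 107 = 6059/3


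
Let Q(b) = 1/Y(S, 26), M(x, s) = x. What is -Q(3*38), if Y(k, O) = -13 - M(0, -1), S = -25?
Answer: 1/13 ≈ 0.076923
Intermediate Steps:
Y(k, O) = -13 (Y(k, O) = -13 - 1*0 = -13 + 0 = -13)
Q(b) = -1/13 (Q(b) = 1/(-13) = -1/13)
-Q(3*38) = -1*(-1/13) = 1/13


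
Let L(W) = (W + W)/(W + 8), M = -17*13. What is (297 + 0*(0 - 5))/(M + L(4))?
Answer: -891/661 ≈ -1.3480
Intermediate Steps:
M = -221
L(W) = 2*W/(8 + W) (L(W) = (2*W)/(8 + W) = 2*W/(8 + W))
(297 + 0*(0 - 5))/(M + L(4)) = (297 + 0*(0 - 5))/(-221 + 2*4/(8 + 4)) = (297 + 0*(-5))/(-221 + 2*4/12) = (297 + 0)/(-221 + 2*4*(1/12)) = 297/(-221 + ⅔) = 297/(-661/3) = 297*(-3/661) = -891/661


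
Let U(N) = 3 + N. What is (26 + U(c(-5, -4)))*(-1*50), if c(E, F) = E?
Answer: -1200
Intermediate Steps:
(26 + U(c(-5, -4)))*(-1*50) = (26 + (3 - 5))*(-1*50) = (26 - 2)*(-50) = 24*(-50) = -1200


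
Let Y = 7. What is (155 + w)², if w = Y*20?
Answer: 87025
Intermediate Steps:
w = 140 (w = 7*20 = 140)
(155 + w)² = (155 + 140)² = 295² = 87025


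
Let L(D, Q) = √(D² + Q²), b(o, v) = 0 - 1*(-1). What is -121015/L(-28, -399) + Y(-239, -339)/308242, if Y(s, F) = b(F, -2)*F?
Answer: -339/308242 - 24203*√3265/4571 ≈ -302.55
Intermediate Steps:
b(o, v) = 1 (b(o, v) = 0 + 1 = 1)
Y(s, F) = F (Y(s, F) = 1*F = F)
-121015/L(-28, -399) + Y(-239, -339)/308242 = -121015/√((-28)² + (-399)²) - 339/308242 = -121015/√(784 + 159201) - 339*1/308242 = -121015*√3265/22855 - 339/308242 = -24203*√3265/4571 - 339/308242 = -339/308242 - 24203*√3265/4571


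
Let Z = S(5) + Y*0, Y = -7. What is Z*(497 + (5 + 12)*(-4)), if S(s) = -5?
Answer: -2145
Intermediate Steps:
Z = -5 (Z = -5 - 7*0 = -5 + 0 = -5)
Z*(497 + (5 + 12)*(-4)) = -5*(497 + (5 + 12)*(-4)) = -5*(497 + 17*(-4)) = -5*(497 - 68) = -5*429 = -2145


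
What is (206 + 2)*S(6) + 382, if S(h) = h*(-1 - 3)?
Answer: -4610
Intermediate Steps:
S(h) = -4*h (S(h) = h*(-4) = -4*h)
(206 + 2)*S(6) + 382 = (206 + 2)*(-4*6) + 382 = 208*(-24) + 382 = -4992 + 382 = -4610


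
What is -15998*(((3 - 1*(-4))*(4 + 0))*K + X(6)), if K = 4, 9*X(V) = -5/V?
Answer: -48337957/27 ≈ -1.7903e+6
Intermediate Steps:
X(V) = -5/(9*V) (X(V) = (-5/V)/9 = -5/(9*V))
-15998*(((3 - 1*(-4))*(4 + 0))*K + X(6)) = -15998*(((3 - 1*(-4))*(4 + 0))*4 - 5/9/6) = -15998*(((3 + 4)*4)*4 - 5/9*1/6) = -15998*((7*4)*4 - 5/54) = -15998*(28*4 - 5/54) = -15998*(112 - 5/54) = -15998*6043/54 = -48337957/27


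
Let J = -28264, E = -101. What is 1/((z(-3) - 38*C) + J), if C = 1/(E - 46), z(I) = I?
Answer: -147/4155211 ≈ -3.5377e-5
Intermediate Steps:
C = -1/147 (C = 1/(-101 - 46) = 1/(-147) = -1/147 ≈ -0.0068027)
1/((z(-3) - 38*C) + J) = 1/((-3 - 38*(-1/147)) - 28264) = 1/((-3 + 38/147) - 28264) = 1/(-403/147 - 28264) = 1/(-4155211/147) = -147/4155211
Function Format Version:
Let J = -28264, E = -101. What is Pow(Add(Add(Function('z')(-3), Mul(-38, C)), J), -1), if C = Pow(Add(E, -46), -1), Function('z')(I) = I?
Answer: Rational(-147, 4155211) ≈ -3.5377e-5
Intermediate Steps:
C = Rational(-1, 147) (C = Pow(Add(-101, -46), -1) = Pow(-147, -1) = Rational(-1, 147) ≈ -0.0068027)
Pow(Add(Add(Function('z')(-3), Mul(-38, C)), J), -1) = Pow(Add(Add(-3, Mul(-38, Rational(-1, 147))), -28264), -1) = Pow(Add(Add(-3, Rational(38, 147)), -28264), -1) = Pow(Add(Rational(-403, 147), -28264), -1) = Pow(Rational(-4155211, 147), -1) = Rational(-147, 4155211)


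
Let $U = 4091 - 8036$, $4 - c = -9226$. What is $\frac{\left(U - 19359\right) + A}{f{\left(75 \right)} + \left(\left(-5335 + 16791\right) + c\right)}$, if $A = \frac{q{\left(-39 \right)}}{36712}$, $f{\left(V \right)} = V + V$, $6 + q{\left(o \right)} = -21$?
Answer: $- \frac{855536475}{764931232} \approx -1.1184$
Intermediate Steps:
$c = 9230$ ($c = 4 - -9226 = 4 + 9226 = 9230$)
$q{\left(o \right)} = -27$ ($q{\left(o \right)} = -6 - 21 = -27$)
$U = -3945$
$f{\left(V \right)} = 2 V$
$A = - \frac{27}{36712} \approx -0.00073545$
$\frac{\left(U - 19359\right) + A}{f{\left(75 \right)} + \left(\left(-5335 + 16791\right) + c\right)} = \frac{\left(-3945 - 19359\right) - \frac{27}{36712}}{2 \cdot 75 + \left(\left(-5335 + 16791\right) + 9230\right)} = \frac{-23304 - \frac{27}{36712}}{150 + \left(11456 + 9230\right)} = - \frac{855536475}{36712 \left(150 + 20686\right)} = - \frac{855536475}{36712 \cdot 20836} = \left(- \frac{855536475}{36712}\right) \frac{1}{20836} = - \frac{855536475}{764931232}$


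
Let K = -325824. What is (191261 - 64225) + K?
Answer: -198788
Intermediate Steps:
(191261 - 64225) + K = (191261 - 64225) - 325824 = 127036 - 325824 = -198788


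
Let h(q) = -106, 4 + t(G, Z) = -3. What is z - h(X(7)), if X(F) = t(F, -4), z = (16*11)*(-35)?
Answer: -6054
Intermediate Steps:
z = -6160 (z = 176*(-35) = -6160)
t(G, Z) = -7 (t(G, Z) = -4 - 3 = -7)
X(F) = -7
z - h(X(7)) = -6160 - 1*(-106) = -6160 + 106 = -6054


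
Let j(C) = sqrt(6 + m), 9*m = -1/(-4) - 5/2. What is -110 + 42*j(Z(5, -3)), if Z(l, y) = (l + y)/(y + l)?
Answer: -110 + 21*sqrt(23) ≈ -9.2875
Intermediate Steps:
m = -1/4 (m = (-1/(-4) - 5/2)/9 = (-1*(-1/4) - 5*1/2)/9 = (1/4 - 5/2)/9 = (1/9)*(-9/4) = -1/4 ≈ -0.25000)
Z(l, y) = 1 (Z(l, y) = (l + y)/(l + y) = 1)
j(C) = sqrt(23)/2 (j(C) = sqrt(6 - 1/4) = sqrt(23/4) = sqrt(23)/2)
-110 + 42*j(Z(5, -3)) = -110 + 42*(sqrt(23)/2) = -110 + 21*sqrt(23)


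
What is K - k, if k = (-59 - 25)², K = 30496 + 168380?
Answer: 191820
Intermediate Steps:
K = 198876
k = 7056 (k = (-84)² = 7056)
K - k = 198876 - 1*7056 = 198876 - 7056 = 191820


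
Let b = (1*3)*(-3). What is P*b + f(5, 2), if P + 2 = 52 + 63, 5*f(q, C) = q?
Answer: -1016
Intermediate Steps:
f(q, C) = q/5
P = 113 (P = -2 + (52 + 63) = -2 + 115 = 113)
b = -9 (b = 3*(-3) = -9)
P*b + f(5, 2) = 113*(-9) + (1/5)*5 = -1017 + 1 = -1016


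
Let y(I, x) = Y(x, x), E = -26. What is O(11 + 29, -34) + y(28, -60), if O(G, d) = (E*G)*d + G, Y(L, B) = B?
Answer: 35340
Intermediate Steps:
y(I, x) = x
O(G, d) = G - 26*G*d (O(G, d) = (-26*G)*d + G = -26*G*d + G = G - 26*G*d)
O(11 + 29, -34) + y(28, -60) = (11 + 29)*(1 - 26*(-34)) - 60 = 40*(1 + 884) - 60 = 40*885 - 60 = 35400 - 60 = 35340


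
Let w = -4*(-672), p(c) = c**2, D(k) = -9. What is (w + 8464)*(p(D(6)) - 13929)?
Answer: -154432896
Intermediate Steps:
w = 2688
(w + 8464)*(p(D(6)) - 13929) = (2688 + 8464)*((-9)**2 - 13929) = 11152*(81 - 13929) = 11152*(-13848) = -154432896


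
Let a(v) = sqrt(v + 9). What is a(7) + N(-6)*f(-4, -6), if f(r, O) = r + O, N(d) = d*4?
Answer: 244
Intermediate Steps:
a(v) = sqrt(9 + v)
N(d) = 4*d
f(r, O) = O + r
a(7) + N(-6)*f(-4, -6) = sqrt(9 + 7) + (4*(-6))*(-6 - 4) = sqrt(16) - 24*(-10) = 4 + 240 = 244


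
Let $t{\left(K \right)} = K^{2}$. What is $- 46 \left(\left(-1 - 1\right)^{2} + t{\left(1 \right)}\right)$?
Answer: $-230$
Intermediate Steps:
$- 46 \left(\left(-1 - 1\right)^{2} + t{\left(1 \right)}\right) = - 46 \left(\left(-1 - 1\right)^{2} + 1^{2}\right) = - 46 \left(\left(-2\right)^{2} + 1\right) = - 46 \left(4 + 1\right) = \left(-46\right) 5 = -230$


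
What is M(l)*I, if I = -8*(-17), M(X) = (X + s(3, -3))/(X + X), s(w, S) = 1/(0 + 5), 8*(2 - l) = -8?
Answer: 1088/15 ≈ 72.533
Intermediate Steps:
l = 3 (l = 2 - ⅛*(-8) = 2 + 1 = 3)
s(w, S) = ⅕ (s(w, S) = 1/5 = ⅕)
M(X) = (⅕ + X)/(2*X) (M(X) = (X + ⅕)/(X + X) = (⅕ + X)/((2*X)) = (⅕ + X)*(1/(2*X)) = (⅕ + X)/(2*X))
I = 136
M(l)*I = ((⅒)*(1 + 5*3)/3)*136 = ((⅒)*(⅓)*(1 + 15))*136 = ((⅒)*(⅓)*16)*136 = (8/15)*136 = 1088/15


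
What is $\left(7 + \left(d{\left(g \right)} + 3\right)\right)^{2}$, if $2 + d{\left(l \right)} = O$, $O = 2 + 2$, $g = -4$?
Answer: $144$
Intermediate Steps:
$O = 4$
$d{\left(l \right)} = 2$ ($d{\left(l \right)} = -2 + 4 = 2$)
$\left(7 + \left(d{\left(g \right)} + 3\right)\right)^{2} = \left(7 + \left(2 + 3\right)\right)^{2} = \left(7 + 5\right)^{2} = 12^{2} = 144$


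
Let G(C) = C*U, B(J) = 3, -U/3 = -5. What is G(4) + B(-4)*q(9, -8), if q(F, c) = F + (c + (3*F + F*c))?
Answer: -72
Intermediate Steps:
U = 15 (U = -3*(-5) = 15)
q(F, c) = c + 4*F + F*c (q(F, c) = F + (c + 3*F + F*c) = c + 4*F + F*c)
G(C) = 15*C (G(C) = C*15 = 15*C)
G(4) + B(-4)*q(9, -8) = 15*4 + 3*(-8 + 4*9 + 9*(-8)) = 60 + 3*(-8 + 36 - 72) = 60 + 3*(-44) = 60 - 132 = -72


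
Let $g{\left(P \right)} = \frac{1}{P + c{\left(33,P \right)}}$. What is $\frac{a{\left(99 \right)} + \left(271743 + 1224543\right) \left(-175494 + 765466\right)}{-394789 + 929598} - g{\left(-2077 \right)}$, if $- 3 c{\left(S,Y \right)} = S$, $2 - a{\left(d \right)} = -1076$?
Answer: $\frac{167565197549179}{101516472} \approx 1.6506 \cdot 10^{6}$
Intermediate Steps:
$a{\left(d \right)} = 1078$ ($a{\left(d \right)} = 2 - -1076 = 2 + 1076 = 1078$)
$c{\left(S,Y \right)} = - \frac{S}{3}$
$g{\left(P \right)} = \frac{1}{-11 + P}$ ($g{\left(P \right)} = \frac{1}{P - 11} = \frac{1}{-11 + P}$)
$\frac{a{\left(99 \right)} + \left(271743 + 1224543\right) \left(-175494 + 765466\right)}{-394789 + 929598} - g{\left(-2077 \right)} = \frac{1078 + \left(271743 + 1224543\right) \left(-175494 + 765466\right)}{-394789 + 929598} - \frac{1}{-11 - 2077} = \frac{1078 + 1496286 \cdot 589972}{534809} - \frac{1}{-2088} = \left(1078 + 882766843992\right) \frac{1}{534809} - - \frac{1}{2088} = 882766845070 \cdot \frac{1}{534809} + \frac{1}{2088} = \frac{80251531370}{48619} + \frac{1}{2088} = \frac{167565197549179}{101516472}$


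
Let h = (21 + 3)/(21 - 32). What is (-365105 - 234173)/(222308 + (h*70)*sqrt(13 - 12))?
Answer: -3296029/1221854 ≈ -2.6976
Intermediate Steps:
h = -24/11 (h = 24/(-11) = 24*(-1/11) = -24/11 ≈ -2.1818)
(-365105 - 234173)/(222308 + (h*70)*sqrt(13 - 12)) = (-365105 - 234173)/(222308 + (-24/11*70)*sqrt(13 - 12)) = -599278/(222308 - 1680*sqrt(1)/11) = -599278/(222308 - 1680/11*1) = -599278/(222308 - 1680/11) = -599278/2443708/11 = -599278*11/2443708 = -3296029/1221854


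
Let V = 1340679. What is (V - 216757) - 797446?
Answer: 326476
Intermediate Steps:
(V - 216757) - 797446 = (1340679 - 216757) - 797446 = 1123922 - 797446 = 326476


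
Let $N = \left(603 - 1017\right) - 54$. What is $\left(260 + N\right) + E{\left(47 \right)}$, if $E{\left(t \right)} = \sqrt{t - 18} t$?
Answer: $-208 + 47 \sqrt{29} \approx 45.103$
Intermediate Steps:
$E{\left(t \right)} = t \sqrt{-18 + t}$ ($E{\left(t \right)} = \sqrt{-18 + t} t = t \sqrt{-18 + t}$)
$N = -468$ ($N = -414 - 54 = -468$)
$\left(260 + N\right) + E{\left(47 \right)} = \left(260 - 468\right) + 47 \sqrt{-18 + 47} = -208 + 47 \sqrt{29}$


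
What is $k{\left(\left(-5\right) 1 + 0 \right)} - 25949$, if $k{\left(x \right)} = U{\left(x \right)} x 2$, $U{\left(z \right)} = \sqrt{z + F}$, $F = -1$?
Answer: $-25949 - 10 i \sqrt{6} \approx -25949.0 - 24.495 i$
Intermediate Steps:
$U{\left(z \right)} = \sqrt{-1 + z}$ ($U{\left(z \right)} = \sqrt{z - 1} = \sqrt{-1 + z}$)
$k{\left(x \right)} = 2 x \sqrt{-1 + x}$ ($k{\left(x \right)} = \sqrt{-1 + x} x 2 = x \sqrt{-1 + x} 2 = 2 x \sqrt{-1 + x}$)
$k{\left(\left(-5\right) 1 + 0 \right)} - 25949 = 2 \left(\left(-5\right) 1 + 0\right) \sqrt{-1 + \left(\left(-5\right) 1 + 0\right)} - 25949 = 2 \left(-5 + 0\right) \sqrt{-1 + \left(-5 + 0\right)} - 25949 = 2 \left(-5\right) \sqrt{-1 - 5} - 25949 = 2 \left(-5\right) \sqrt{-6} - 25949 = 2 \left(-5\right) i \sqrt{6} - 25949 = - 10 i \sqrt{6} - 25949 = -25949 - 10 i \sqrt{6}$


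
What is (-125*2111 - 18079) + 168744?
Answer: -113210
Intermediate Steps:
(-125*2111 - 18079) + 168744 = (-263875 - 18079) + 168744 = -281954 + 168744 = -113210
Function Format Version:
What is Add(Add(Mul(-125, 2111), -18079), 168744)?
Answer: -113210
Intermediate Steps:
Add(Add(Mul(-125, 2111), -18079), 168744) = Add(Add(-263875, -18079), 168744) = Add(-281954, 168744) = -113210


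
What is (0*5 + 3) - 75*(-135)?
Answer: 10128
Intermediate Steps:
(0*5 + 3) - 75*(-135) = (0 + 3) + 10125 = 3 + 10125 = 10128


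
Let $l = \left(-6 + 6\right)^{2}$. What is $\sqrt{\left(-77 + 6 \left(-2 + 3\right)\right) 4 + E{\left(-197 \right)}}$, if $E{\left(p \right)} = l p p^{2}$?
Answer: $2 i \sqrt{71} \approx 16.852 i$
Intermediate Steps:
$l = 0$ ($l = 0^{2} = 0$)
$E{\left(p \right)} = 0$ ($E{\left(p \right)} = 0 p p^{2} = 0 p^{2} = 0$)
$\sqrt{\left(-77 + 6 \left(-2 + 3\right)\right) 4 + E{\left(-197 \right)}} = \sqrt{\left(-77 + 6 \left(-2 + 3\right)\right) 4 + 0} = \sqrt{\left(-77 + 6 \cdot 1\right) 4 + 0} = \sqrt{\left(-77 + 6\right) 4 + 0} = \sqrt{\left(-71\right) 4 + 0} = \sqrt{-284 + 0} = \sqrt{-284} = 2 i \sqrt{71}$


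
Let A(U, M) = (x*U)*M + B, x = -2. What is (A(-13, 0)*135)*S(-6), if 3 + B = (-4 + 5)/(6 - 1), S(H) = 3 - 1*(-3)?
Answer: -2268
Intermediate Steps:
S(H) = 6 (S(H) = 3 + 3 = 6)
B = -14/5 (B = -3 + (-4 + 5)/(6 - 1) = -3 + 1/5 = -14/5 ≈ -2.8000)
A(U, M) = -14/5 - 2*M*U (A(U, M) = (-2*U)*M - 14/5 = -2*M*U - 14/5 = -14/5 - 2*M*U)
(A(-13, 0)*135)*S(-6) = ((-14/5 - 2*0*(-13))*135)*6 = ((-14/5 + 0)*135)*6 = -14/5*135*6 = -378*6 = -2268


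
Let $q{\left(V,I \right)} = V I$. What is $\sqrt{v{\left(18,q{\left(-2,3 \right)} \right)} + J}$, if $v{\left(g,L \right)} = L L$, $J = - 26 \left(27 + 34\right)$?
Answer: $5 i \sqrt{62} \approx 39.37 i$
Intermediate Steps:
$q{\left(V,I \right)} = I V$
$J = -1586$ ($J = \left(-26\right) 61 = -1586$)
$v{\left(g,L \right)} = L^{2}$
$\sqrt{v{\left(18,q{\left(-2,3 \right)} \right)} + J} = \sqrt{\left(3 \left(-2\right)\right)^{2} - 1586} = \sqrt{\left(-6\right)^{2} - 1586} = \sqrt{36 - 1586} = \sqrt{-1550} = 5 i \sqrt{62}$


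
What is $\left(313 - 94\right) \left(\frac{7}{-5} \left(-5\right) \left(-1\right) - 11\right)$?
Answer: $-3942$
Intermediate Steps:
$\left(313 - 94\right) \left(\frac{7}{-5} \left(-5\right) \left(-1\right) - 11\right) = 219 \left(7 \left(- \frac{1}{5}\right) \left(-5\right) \left(-1\right) - 11\right) = 219 \left(\left(- \frac{7}{5}\right) \left(-5\right) \left(-1\right) - 11\right) = 219 \left(7 \left(-1\right) - 11\right) = 219 \left(-7 - 11\right) = 219 \left(-18\right) = -3942$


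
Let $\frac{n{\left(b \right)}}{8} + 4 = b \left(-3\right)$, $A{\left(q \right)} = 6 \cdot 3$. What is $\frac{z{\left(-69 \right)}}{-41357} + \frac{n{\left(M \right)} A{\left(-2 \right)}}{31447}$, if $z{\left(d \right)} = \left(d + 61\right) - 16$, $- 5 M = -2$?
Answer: $- \frac{11620536}{500212915} \approx -0.023231$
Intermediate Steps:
$M = \frac{2}{5}$ ($M = \left(- \frac{1}{5}\right) \left(-2\right) = \frac{2}{5} \approx 0.4$)
$A{\left(q \right)} = 18$
$n{\left(b \right)} = -32 - 24 b$ ($n{\left(b \right)} = -32 + 8 b \left(-3\right) = -32 + 8 \left(- 3 b\right) = -32 - 24 b$)
$z{\left(d \right)} = 45 + d$ ($z{\left(d \right)} = \left(61 + d\right) - 16 = 45 + d$)
$\frac{z{\left(-69 \right)}}{-41357} + \frac{n{\left(M \right)} A{\left(-2 \right)}}{31447} = \frac{45 - 69}{-41357} + \frac{\left(-32 - \frac{48}{5}\right) 18}{31447} = \left(-24\right) \left(- \frac{1}{41357}\right) + \left(-32 - \frac{48}{5}\right) 18 \cdot \frac{1}{31447} = \frac{24}{41357} + \left(- \frac{208}{5}\right) 18 \cdot \frac{1}{31447} = \frac{24}{41357} - \frac{288}{12095} = - \frac{11620536}{500212915}$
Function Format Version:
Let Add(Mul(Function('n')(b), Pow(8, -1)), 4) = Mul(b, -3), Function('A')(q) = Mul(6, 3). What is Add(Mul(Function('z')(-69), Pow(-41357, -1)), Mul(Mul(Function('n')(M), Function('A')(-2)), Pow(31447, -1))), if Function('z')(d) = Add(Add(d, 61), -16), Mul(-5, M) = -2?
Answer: Rational(-11620536, 500212915) ≈ -0.023231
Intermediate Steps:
M = Rational(2, 5) (M = Mul(Rational(-1, 5), -2) = Rational(2, 5) ≈ 0.40000)
Function('A')(q) = 18
Function('n')(b) = Add(-32, Mul(-24, b)) (Function('n')(b) = Add(-32, Mul(8, Mul(b, -3))) = Add(-32, Mul(8, Mul(-3, b))) = Add(-32, Mul(-24, b)))
Function('z')(d) = Add(45, d) (Function('z')(d) = Add(Add(61, d), -16) = Add(45, d))
Add(Mul(Function('z')(-69), Pow(-41357, -1)), Mul(Mul(Function('n')(M), Function('A')(-2)), Pow(31447, -1))) = Add(Mul(Add(45, -69), Pow(-41357, -1)), Mul(Mul(Add(-32, Mul(-24, Rational(2, 5))), 18), Pow(31447, -1))) = Add(Mul(-24, Rational(-1, 41357)), Mul(Mul(Add(-32, Rational(-48, 5)), 18), Rational(1, 31447))) = Add(Rational(24, 41357), Mul(Mul(Rational(-208, 5), 18), Rational(1, 31447))) = Add(Rational(24, 41357), Mul(Rational(-3744, 5), Rational(1, 31447))) = Add(Rational(24, 41357), Rational(-288, 12095)) = Rational(-11620536, 500212915)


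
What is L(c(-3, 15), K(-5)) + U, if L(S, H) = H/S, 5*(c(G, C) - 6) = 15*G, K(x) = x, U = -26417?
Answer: -79246/3 ≈ -26415.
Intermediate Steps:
c(G, C) = 6 + 3*G (c(G, C) = 6 + (15*G)/5 = 6 + 3*G)
L(c(-3, 15), K(-5)) + U = -5/(6 + 3*(-3)) - 26417 = -5/(6 - 9) - 26417 = -5/(-3) - 26417 = -5*(-⅓) - 26417 = 5/3 - 26417 = -79246/3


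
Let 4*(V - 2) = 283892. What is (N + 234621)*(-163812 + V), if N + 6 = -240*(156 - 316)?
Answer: -25345893555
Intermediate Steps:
V = 70975 (V = 2 + (¼)*283892 = 2 + 70973 = 70975)
N = 38394 (N = -6 - 240*(156 - 316) = -6 - 240*(-160) = -6 + 38400 = 38394)
(N + 234621)*(-163812 + V) = (38394 + 234621)*(-163812 + 70975) = 273015*(-92837) = -25345893555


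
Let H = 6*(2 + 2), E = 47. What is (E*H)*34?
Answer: 38352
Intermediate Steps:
H = 24 (H = 6*4 = 24)
(E*H)*34 = (47*24)*34 = 1128*34 = 38352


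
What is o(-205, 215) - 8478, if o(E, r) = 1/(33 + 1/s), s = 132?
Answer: -36938514/4357 ≈ -8478.0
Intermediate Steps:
o(E, r) = 132/4357 (o(E, r) = 1/(33 + 1/132) = 1/(4357/132) = 132/4357)
o(-205, 215) - 8478 = 132/4357 - 8478 = -36938514/4357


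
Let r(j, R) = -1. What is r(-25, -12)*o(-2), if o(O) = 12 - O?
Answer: -14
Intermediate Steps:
r(-25, -12)*o(-2) = -(12 - 1*(-2)) = -(12 + 2) = -1*14 = -14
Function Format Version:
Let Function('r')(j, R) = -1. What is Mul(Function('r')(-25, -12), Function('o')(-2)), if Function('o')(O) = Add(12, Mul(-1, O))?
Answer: -14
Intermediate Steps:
Mul(Function('r')(-25, -12), Function('o')(-2)) = Mul(-1, Add(12, Mul(-1, -2))) = Mul(-1, Add(12, 2)) = Mul(-1, 14) = -14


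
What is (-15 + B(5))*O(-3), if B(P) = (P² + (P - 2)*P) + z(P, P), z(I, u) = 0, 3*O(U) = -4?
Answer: -100/3 ≈ -33.333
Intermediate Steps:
O(U) = -4/3 (O(U) = (⅓)*(-4) = -4/3)
B(P) = P² + P*(-2 + P) (B(P) = (P² + (P - 2)*P) + 0 = (P² + (-2 + P)*P) + 0 = (P² + P*(-2 + P)) + 0 = P² + P*(-2 + P))
(-15 + B(5))*O(-3) = (-15 + 2*5*(-1 + 5))*(-4/3) = (-15 + 2*5*4)*(-4/3) = (-15 + 40)*(-4/3) = 25*(-4/3) = -100/3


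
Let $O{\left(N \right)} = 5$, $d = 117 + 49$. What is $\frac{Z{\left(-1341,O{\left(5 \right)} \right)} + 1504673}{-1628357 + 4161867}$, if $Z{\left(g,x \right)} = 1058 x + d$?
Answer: $\frac{1510129}{2533510} \approx 0.59606$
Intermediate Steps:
$d = 166$
$Z{\left(g,x \right)} = 166 + 1058 x$ ($Z{\left(g,x \right)} = 1058 x + 166 = 166 + 1058 x$)
$\frac{Z{\left(-1341,O{\left(5 \right)} \right)} + 1504673}{-1628357 + 4161867} = \frac{\left(166 + 1058 \cdot 5\right) + 1504673}{-1628357 + 4161867} = \frac{\left(166 + 5290\right) + 1504673}{2533510} = \left(5456 + 1504673\right) \frac{1}{2533510} = 1510129 \cdot \frac{1}{2533510} = \frac{1510129}{2533510}$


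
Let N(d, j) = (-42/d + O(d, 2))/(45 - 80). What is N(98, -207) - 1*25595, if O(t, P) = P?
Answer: -6270786/245 ≈ -25595.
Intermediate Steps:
N(d, j) = -2/35 + 6/(5*d) (N(d, j) = (-42/d + 2)/(45 - 80) = (2 - 42/d)/(-35) = (2 - 42/d)*(-1/35) = -2/35 + 6/(5*d))
N(98, -207) - 1*25595 = (2/35)*(21 - 1*98)/98 - 1*25595 = (2/35)*(1/98)*(21 - 98) - 25595 = (2/35)*(1/98)*(-77) - 25595 = -11/245 - 25595 = -6270786/245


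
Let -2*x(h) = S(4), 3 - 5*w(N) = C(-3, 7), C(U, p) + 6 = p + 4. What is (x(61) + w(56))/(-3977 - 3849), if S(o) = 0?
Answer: 1/19565 ≈ 5.1112e-5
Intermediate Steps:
C(U, p) = -2 + p (C(U, p) = -6 + (p + 4) = -6 + (4 + p) = -2 + p)
w(N) = -⅖ (w(N) = ⅗ - (-2 + 7)/5 = ⅗ - ⅕*5 = ⅗ - 1 = -⅖)
x(h) = 0 (x(h) = -½*0 = 0)
(x(61) + w(56))/(-3977 - 3849) = (0 - ⅖)/(-3977 - 3849) = -⅖/(-7826) = -⅖*(-1/7826) = 1/19565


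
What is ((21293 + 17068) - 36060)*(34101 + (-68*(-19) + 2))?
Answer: 81443895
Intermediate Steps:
((21293 + 17068) - 36060)*(34101 + (-68*(-19) + 2)) = (38361 - 36060)*(34101 + (1292 + 2)) = 2301*(34101 + 1294) = 2301*35395 = 81443895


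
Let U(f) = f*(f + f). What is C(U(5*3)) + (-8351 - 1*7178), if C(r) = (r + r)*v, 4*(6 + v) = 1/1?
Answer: -20704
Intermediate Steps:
v = -23/4 (v = -6 + (¼)/1 = -6 + (¼)*1 = -6 + ¼ = -23/4 ≈ -5.7500)
U(f) = 2*f² (U(f) = f*(2*f) = 2*f²)
C(r) = -23*r/2 (C(r) = (r + r)*(-23/4) = (2*r)*(-23/4) = -23*r/2)
C(U(5*3)) + (-8351 - 1*7178) = -23*(5*3)² + (-8351 - 1*7178) = -23*15² + (-8351 - 7178) = -23*225 - 15529 = -23/2*450 - 15529 = -5175 - 15529 = -20704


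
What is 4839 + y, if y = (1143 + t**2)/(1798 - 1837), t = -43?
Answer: 185729/39 ≈ 4762.3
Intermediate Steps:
y = -2992/39 (y = (1143 + (-43)**2)/(1798 - 1837) = (1143 + 1849)/(-39) = 2992*(-1/39) = -2992/39 ≈ -76.718)
4839 + y = 4839 - 2992/39 = 185729/39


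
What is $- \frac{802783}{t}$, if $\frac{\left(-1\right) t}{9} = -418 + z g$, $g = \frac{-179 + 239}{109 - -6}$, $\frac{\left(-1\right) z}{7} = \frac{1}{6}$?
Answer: $- \frac{18464009}{86652} \approx -213.08$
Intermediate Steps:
$z = - \frac{7}{6} \approx -1.1667$
$g = \frac{12}{23}$ ($g = \frac{60}{109 + 6} = \frac{60}{115} = 60 \cdot \frac{1}{115} = \frac{12}{23} \approx 0.52174$)
$t = \frac{86652}{23}$ ($t = - 9 \left(-418 - \frac{14}{23}\right) = \left(-9\right) \left(- \frac{9628}{23}\right) = \frac{86652}{23} \approx 3767.5$)
$- \frac{802783}{t} = - \frac{802783}{\frac{86652}{23}} = \left(-802783\right) \frac{23}{86652} = - \frac{18464009}{86652}$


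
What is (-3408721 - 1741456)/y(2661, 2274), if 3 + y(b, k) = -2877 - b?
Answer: 5150177/5541 ≈ 929.47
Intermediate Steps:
y(b, k) = -2880 - b (y(b, k) = -3 + (-2877 - b) = -2880 - b)
(-3408721 - 1741456)/y(2661, 2274) = (-3408721 - 1741456)/(-2880 - 1*2661) = -5150177/(-2880 - 2661) = -5150177/(-5541) = -5150177*(-1/5541) = 5150177/5541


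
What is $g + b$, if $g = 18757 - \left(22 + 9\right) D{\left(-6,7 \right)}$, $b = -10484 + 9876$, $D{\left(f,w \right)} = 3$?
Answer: $18056$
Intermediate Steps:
$b = -608$
$g = 18664$ ($g = 18757 - \left(22 + 9\right) 3 = 18757 - 31 \cdot 3 = 18757 - 93 = 18664$)
$g + b = 18664 - 608 = 18056$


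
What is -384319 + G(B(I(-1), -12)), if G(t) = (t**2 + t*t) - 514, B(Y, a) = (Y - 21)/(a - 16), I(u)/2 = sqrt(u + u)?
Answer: -150854103/392 - 3*I*sqrt(2)/14 ≈ -3.8483e+5 - 0.30305*I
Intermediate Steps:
I(u) = 2*sqrt(2)*sqrt(u) (I(u) = 2*sqrt(u + u) = 2*sqrt(2*u) = 2*(sqrt(2)*sqrt(u)) = 2*sqrt(2)*sqrt(u))
B(Y, a) = (-21 + Y)/(-16 + a)
G(t) = -514 + 2*t**2 (G(t) = (t**2 + t**2) - 514 = 2*t**2 - 514 = -514 + 2*t**2)
-384319 + G(B(I(-1), -12)) = -384319 + (-514 + 2*((-21 + 2*sqrt(2)*sqrt(-1))/(-16 - 12))**2) = -384319 + (-514 + 2*((-21 + 2*sqrt(2)*I)/(-28))**2) = -384319 + (-514 + 2*(-(-21 + 2*I*sqrt(2))/28)**2) = -384319 + (-514 + 2*(3/4 - I*sqrt(2)/14)**2) = -384833 + 2*(3/4 - I*sqrt(2)/14)**2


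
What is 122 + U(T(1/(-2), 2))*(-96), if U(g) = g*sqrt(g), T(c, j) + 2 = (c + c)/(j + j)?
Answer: 122 + 324*I ≈ 122.0 + 324.0*I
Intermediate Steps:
T(c, j) = -2 + c/j (T(c, j) = -2 + (c + c)/(j + j) = -2 + (2*c)/((2*j)) = -2 + (2*c)*(1/(2*j)) = -2 + c/j)
U(g) = g**(3/2)
122 + U(T(1/(-2), 2))*(-96) = 122 + (-2 + 1/(-2*2))**(3/2)*(-96) = 122 + (-2 - 1/2*1/2)**(3/2)*(-96) = 122 + (-2 - 1/4)**(3/2)*(-96) = 122 + (-9/4)**(3/2)*(-96) = 122 - 27*I/8*(-96) = 122 + 324*I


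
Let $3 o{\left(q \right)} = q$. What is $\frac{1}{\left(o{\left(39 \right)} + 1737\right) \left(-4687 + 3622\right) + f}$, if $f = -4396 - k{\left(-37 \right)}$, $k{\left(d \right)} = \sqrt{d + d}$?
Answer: $\frac{i}{\sqrt{74} - 1868146 i} \approx -5.3529 \cdot 10^{-7} + 2.4649 \cdot 10^{-12} i$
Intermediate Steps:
$k{\left(d \right)} = \sqrt{2} \sqrt{d}$ ($k{\left(d \right)} = \sqrt{2 d} = \sqrt{2} \sqrt{d}$)
$o{\left(q \right)} = \frac{q}{3}$
$f = -4396 - i \sqrt{74}$ ($f = -4396 - \sqrt{2} \sqrt{-37} = -4396 - \sqrt{2} i \sqrt{37} = -4396 - i \sqrt{74} \approx -4396.0 - 8.6023 i$)
$\frac{1}{\left(o{\left(39 \right)} + 1737\right) \left(-4687 + 3622\right) + f} = \frac{1}{\left(\frac{1}{3} \cdot 39 + 1737\right) \left(-4687 + 3622\right) - \left(4396 + i \sqrt{74}\right)} = \frac{1}{\left(13 + 1737\right) \left(-1065\right) - \left(4396 + i \sqrt{74}\right)} = \frac{1}{1750 \left(-1065\right) - \left(4396 + i \sqrt{74}\right)} = \frac{1}{-1863750 - \left(4396 + i \sqrt{74}\right)} = \frac{1}{-1868146 - i \sqrt{74}}$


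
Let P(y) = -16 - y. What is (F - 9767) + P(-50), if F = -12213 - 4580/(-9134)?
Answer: -100225092/4567 ≈ -21946.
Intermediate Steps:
F = -55774481/4567 (F = -12213 - 4580*(-1/9134) = -12213 + 2290/4567 = -55774481/4567 ≈ -12213.)
(F - 9767) + P(-50) = (-55774481/4567 - 9767) + (-16 - 1*(-50)) = -100380370/4567 + (-16 + 50) = -100380370/4567 + 34 = -100225092/4567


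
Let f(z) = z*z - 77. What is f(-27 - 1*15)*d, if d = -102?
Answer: -172074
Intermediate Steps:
f(z) = -77 + z**2 (f(z) = z**2 - 77 = -77 + z**2)
f(-27 - 1*15)*d = (-77 + (-27 - 1*15)**2)*(-102) = (-77 + (-27 - 15)**2)*(-102) = (-77 + (-42)**2)*(-102) = (-77 + 1764)*(-102) = 1687*(-102) = -172074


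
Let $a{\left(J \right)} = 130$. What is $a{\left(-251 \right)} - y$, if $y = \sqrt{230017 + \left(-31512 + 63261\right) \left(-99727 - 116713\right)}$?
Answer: $130 - i \sqrt{6871523543} \approx 130.0 - 82895.0 i$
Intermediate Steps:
$y = i \sqrt{6871523543}$ ($y = \sqrt{230017 + 31749 \left(-216440\right)} = \sqrt{230017 - 6871753560} = \sqrt{-6871523543} = i \sqrt{6871523543} \approx 82895.0 i$)
$a{\left(-251 \right)} - y = 130 - i \sqrt{6871523543}$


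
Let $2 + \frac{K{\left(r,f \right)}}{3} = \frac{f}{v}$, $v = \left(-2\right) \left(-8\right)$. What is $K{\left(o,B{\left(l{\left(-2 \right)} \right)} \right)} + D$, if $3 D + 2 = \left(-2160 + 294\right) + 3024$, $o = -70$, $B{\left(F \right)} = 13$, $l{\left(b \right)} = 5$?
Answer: $\frac{18325}{48} \approx 381.77$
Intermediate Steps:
$v = 16$
$K{\left(r,f \right)} = -6 + \frac{3 f}{16}$ ($K{\left(r,f \right)} = -6 + 3 \frac{f}{16} = -6 + \frac{3 f}{16}$)
$D = \frac{1156}{3}$ ($D = - \frac{2}{3} + \frac{\left(-2160 + 294\right) + 3024}{3} = - \frac{2}{3} + \frac{-1866 + 3024}{3} = - \frac{2}{3} + \frac{1}{3} \cdot 1158 = - \frac{2}{3} + 386 = \frac{1156}{3} \approx 385.33$)
$K{\left(o,B{\left(l{\left(-2 \right)} \right)} \right)} + D = \left(-6 + \frac{3}{16} \cdot 13\right) + \frac{1156}{3} = \left(-6 + \frac{39}{16}\right) + \frac{1156}{3} = - \frac{57}{16} + \frac{1156}{3} = \frac{18325}{48}$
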